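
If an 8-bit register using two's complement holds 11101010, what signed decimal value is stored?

MSB is 1, so the value is negative.
Invert: 00010101. Add 1: 00010110 = 22. So the value is −22.

-22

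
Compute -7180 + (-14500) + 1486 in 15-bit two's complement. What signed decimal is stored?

-7180 + (-14500) = -21680 → wraps to 11088 (010101101010000)
11088 + 1486 = 12574 (011000100011110)

12574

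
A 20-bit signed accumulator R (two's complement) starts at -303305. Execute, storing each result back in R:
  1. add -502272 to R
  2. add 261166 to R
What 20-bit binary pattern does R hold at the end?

01111011000101100101

Start: R = -303305 = 10110101111100110111.
R = -303305 + (-502272) = -805577; wraps to 242999 = 00111011010100110111
R = 242999 + 261166 = 504165 = 01111011000101100101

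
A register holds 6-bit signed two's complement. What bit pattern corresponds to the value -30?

|-30| = 30 = 011110 in 6 bits.
Invert the bits: 100001. Add 1: 100010.

100010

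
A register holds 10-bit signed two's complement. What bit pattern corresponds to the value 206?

0011001110

206 is non-negative, so write it directly in 10 bits: 0011001110.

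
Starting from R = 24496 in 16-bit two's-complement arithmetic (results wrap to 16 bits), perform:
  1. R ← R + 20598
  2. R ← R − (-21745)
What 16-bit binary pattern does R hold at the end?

0000010100010111

Start: R = 24496 = 0101111110110000.
R = 24496 + 20598 = 45094; wraps to -20442 = 1011000000100110
R = -20442 − (-21745) = 1303 = 0000010100010111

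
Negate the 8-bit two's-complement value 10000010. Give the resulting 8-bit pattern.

Invert: 01111101. Add 1: 01111110.

01111110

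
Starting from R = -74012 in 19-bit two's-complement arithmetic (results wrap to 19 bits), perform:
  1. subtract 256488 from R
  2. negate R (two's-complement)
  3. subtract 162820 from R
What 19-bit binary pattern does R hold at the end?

0101000111100000000

Start: R = -74012 = 1101101111011100100.
R = -74012 − 256488 = -330500; wraps to 193788 = 0101111010011111100
R = −(193788) = -193788 = 1010000101100000100
R = -193788 − 162820 = -356608; wraps to 167680 = 0101000111100000000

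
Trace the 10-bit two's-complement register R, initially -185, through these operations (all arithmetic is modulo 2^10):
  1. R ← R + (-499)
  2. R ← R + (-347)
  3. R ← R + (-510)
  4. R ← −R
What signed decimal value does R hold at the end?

Start: R = -185 = 1101000111.
R = -185 + (-499) = -684; wraps to 340 = 0101010100
R = 340 + (-347) = -7 = 1111111001
R = -7 + (-510) = -517; wraps to 507 = 0111111011
R = −(507) = -507 = 1000000101

-507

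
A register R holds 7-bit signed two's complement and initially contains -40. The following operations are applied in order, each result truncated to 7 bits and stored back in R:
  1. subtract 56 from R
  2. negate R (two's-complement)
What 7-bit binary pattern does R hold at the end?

Start: R = -40 = 1011000.
R = -40 − 56 = -96; wraps to 32 = 0100000
R = −(32) = -32 = 1100000

1100000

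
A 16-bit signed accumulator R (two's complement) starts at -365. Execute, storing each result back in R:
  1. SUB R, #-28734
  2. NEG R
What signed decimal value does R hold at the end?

-28369

Start: R = -365 = 1111111010010011.
R = -365 − (-28734) = 28369 = 0110111011010001
R = −(28369) = -28369 = 1001000100101111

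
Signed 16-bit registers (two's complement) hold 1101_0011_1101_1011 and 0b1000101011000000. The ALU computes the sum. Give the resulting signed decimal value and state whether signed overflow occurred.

1101_0011_1101_1011 → 1101001111011011 = -11301 (signed)
0b1000101011000000 → 1000101011000000 = -30016 (signed)
  1101001111011011
+ 1000101011000000
= 0101111010011011  (discard carry-out 1)
Result 0101111010011011: MSB = 0 → value 24219.
Both addends are negative but the stored result is non-negative: signed overflow. The true value -11301 + (-30016) = -41317 lies outside [-32768, 32767].

24219; overflow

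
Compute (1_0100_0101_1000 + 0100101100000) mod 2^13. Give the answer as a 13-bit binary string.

1110110111000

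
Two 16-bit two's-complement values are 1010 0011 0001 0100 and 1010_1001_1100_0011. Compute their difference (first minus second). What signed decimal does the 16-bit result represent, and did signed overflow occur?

-1711; no overflow

1010 0011 0001 0100 → 1010001100010100 = -23788 (signed)
1010_1001_1100_0011 → 1010100111000011 = -22077 (signed)
Subtract via negate-and-add: invert 1010100111000011 + 1 = 0101011000111101 (i.e. 22077).
  1010001100010100
+ 0101011000111101
= 1111100101010001
Result 1111100101010001: MSB = 1 → 63825 − 65536 = -1711.
Addends (after negating the subtrahend) have opposite signs, so signed overflow cannot occur.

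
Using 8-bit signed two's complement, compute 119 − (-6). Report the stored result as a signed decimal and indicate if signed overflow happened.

119 → 01110111
-6 → 11111010
Subtract via negate-and-add: invert 11111010 + 1 = 00000110 (i.e. 6).
  01110111
+ 00000110
= 01111101
Result 01111101: MSB = 0 → value 125.
Both addends (after negating the subtrahend) are non-negative and so is the stored result: no signed overflow.

125; no overflow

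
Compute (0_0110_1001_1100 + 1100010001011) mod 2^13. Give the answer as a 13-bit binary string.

1111100100111

  0011010011100
+ 1100010001011
= 1111100100111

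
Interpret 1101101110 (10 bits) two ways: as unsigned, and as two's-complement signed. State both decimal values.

unsigned = 878, signed = -146

Unsigned: 1101101110 = 878.
Signed: MSB=1 → 878 − 1024 = -146.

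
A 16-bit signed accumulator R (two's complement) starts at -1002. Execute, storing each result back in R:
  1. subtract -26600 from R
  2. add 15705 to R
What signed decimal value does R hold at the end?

-24233

Start: R = -1002 = 1111110000010110.
R = -1002 − (-26600) = 25598 = 0110001111111110
R = 25598 + 15705 = 41303; wraps to -24233 = 1010000101010111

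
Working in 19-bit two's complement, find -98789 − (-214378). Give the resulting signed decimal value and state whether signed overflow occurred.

-98789 → 1100111111000011011
-214378 → 1001011101010010110
Subtract via negate-and-add: invert 1001011101010010110 + 1 = 0110100010101101010 (i.e. 214378).
  1100111111000011011
+ 0110100010101101010
= 0011100001110000101  (discard carry-out 1)
Result 0011100001110000101: MSB = 0 → value 115589.
Addends (after negating the subtrahend) have opposite signs, so signed overflow cannot occur.

115589; no overflow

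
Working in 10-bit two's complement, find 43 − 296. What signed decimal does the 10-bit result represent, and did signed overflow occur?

-253; no overflow

43 → 0000101011
296 → 0100101000
Subtract via negate-and-add: invert 0100101000 + 1 = 1011011000 (i.e. -296).
  0000101011
+ 1011011000
= 1100000011
Result 1100000011: MSB = 1 → 771 − 1024 = -253.
Addends (after negating the subtrahend) have opposite signs, so signed overflow cannot occur.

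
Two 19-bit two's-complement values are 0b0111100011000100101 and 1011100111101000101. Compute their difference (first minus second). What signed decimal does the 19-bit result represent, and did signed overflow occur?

-133408; overflow

0b0111100011000100101 → 0111100011000100101 = 247333 (signed)
1011100111101000101 = -143547 (signed)
Subtract via negate-and-add: invert 1011100111101000101 + 1 = 0100011000010111011 (i.e. 143547).
  0111100011000100101
+ 0100011000010111011
= 1011111011011100000
Result 1011111011011100000: MSB = 1 → 390880 − 524288 = -133408.
Both addends (after negating the subtrahend) are non-negative but the stored result is negative: signed overflow. The true value 247333 − (-143547) = 390880 lies outside [-262144, 262143].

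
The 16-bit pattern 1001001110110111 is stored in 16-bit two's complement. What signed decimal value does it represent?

MSB is 1, so the value is negative.
Unsigned reading: 37815. Subtract 2^16 = 65536: 37815 − 65536 = -27721.

-27721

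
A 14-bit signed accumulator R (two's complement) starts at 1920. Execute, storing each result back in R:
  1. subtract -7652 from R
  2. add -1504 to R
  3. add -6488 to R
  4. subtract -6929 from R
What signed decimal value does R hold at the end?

Start: R = 1920 = 00011110000000.
R = 1920 − (-7652) = 9572; wraps to -6812 = 10010101100100
R = -6812 + (-1504) = -8316; wraps to 8068 = 01111110000100
R = 8068 + (-6488) = 1580 = 00011000101100
R = 1580 − (-6929) = 8509; wraps to -7875 = 10000100111101

-7875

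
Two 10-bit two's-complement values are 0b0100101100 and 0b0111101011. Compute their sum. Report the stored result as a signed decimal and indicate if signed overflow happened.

0b0100101100 → 0100101100 = 300 (signed)
0b0111101011 → 0111101011 = 491 (signed)
  0100101100
+ 0111101011
= 1100010111
Result 1100010111: MSB = 1 → 791 − 1024 = -233.
Both addends are non-negative but the stored result is negative: signed overflow. The true value 300 + 491 = 791 lies outside [-512, 511].

-233; overflow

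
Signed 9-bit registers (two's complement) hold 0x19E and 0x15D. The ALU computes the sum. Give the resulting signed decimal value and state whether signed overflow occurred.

251; overflow

0x19E = 110011110 = -98 (signed)
0x15D = 101011101 = -163 (signed)
  110011110
+ 101011101
= 011111011  (discard carry-out 1)
Result 011111011: MSB = 0 → value 251.
Both addends are negative but the stored result is non-negative: signed overflow. The true value -98 + (-163) = -261 lies outside [-256, 255].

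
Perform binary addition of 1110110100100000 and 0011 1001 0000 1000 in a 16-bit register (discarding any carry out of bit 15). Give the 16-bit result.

0010011000101000

  1110110100100000
+ 0011100100001000
= 0010011000101000  (discard carry-out 1)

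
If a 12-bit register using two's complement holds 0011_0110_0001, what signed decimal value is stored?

865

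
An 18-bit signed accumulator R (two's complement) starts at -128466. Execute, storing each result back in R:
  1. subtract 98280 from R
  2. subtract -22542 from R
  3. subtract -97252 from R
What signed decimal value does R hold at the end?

-106952

Start: R = -128466 = 100000101000101110.
R = -128466 − 98280 = -226746; wraps to 35398 = 001000101001000110
R = 35398 − (-22542) = 57940 = 001110001001010100
R = 57940 − (-97252) = 155192; wraps to -106952 = 100101111000111000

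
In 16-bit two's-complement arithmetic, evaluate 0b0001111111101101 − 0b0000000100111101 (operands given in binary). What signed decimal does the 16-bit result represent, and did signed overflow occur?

7856; no overflow

0b0001111111101101 → 0001111111101101 = 8173 (signed)
0b0000000100111101 → 0000000100111101 = 317 (signed)
Subtract via negate-and-add: invert 0000000100111101 + 1 = 1111111011000011 (i.e. -317).
  0001111111101101
+ 1111111011000011
= 0001111010110000  (discard carry-out 1)
Result 0001111010110000: MSB = 0 → value 7856.
Addends (after negating the subtrahend) have opposite signs, so signed overflow cannot occur.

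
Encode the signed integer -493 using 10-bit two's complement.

1000010011

|-493| = 493 = 0111101101 in 10 bits.
Invert the bits: 1000010010. Add 1: 1000010011.
Check: 1000010011 reads as 531 − 1024 = -493.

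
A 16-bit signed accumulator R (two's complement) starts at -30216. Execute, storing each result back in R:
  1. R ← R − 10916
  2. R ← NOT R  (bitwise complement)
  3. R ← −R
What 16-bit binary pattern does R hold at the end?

0101111101010101

Start: R = -30216 = 1000100111111000.
R = -30216 − 10916 = -41132; wraps to 24404 = 0101111101010100
R = NOT 0101111101010100 = 1010000010101011 = -24405
R = −(-24405) = 24405 = 0101111101010101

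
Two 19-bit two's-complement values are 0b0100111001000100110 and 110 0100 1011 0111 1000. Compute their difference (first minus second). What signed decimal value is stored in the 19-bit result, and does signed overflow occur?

0b0100111001000100110 → 0100111001000100110 = 160294 (signed)
110 0100 1011 0111 1000 → 1100100101101111000 = -111752 (signed)
Subtract via negate-and-add: invert 1100100101101111000 + 1 = 0011011010010001000 (i.e. 111752).
  0100111001000100110
+ 0011011010010001000
= 1000010011010101110
Result 1000010011010101110: MSB = 1 → 272046 − 524288 = -252242.
Both addends (after negating the subtrahend) are non-negative but the stored result is negative: signed overflow. The true value 160294 − (-111752) = 272046 lies outside [-262144, 262143].

-252242; overflow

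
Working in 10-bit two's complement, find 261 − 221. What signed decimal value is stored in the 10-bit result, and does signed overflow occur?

261 → 0100000101
221 → 0011011101
Subtract via negate-and-add: invert 0011011101 + 1 = 1100100011 (i.e. -221).
  0100000101
+ 1100100011
= 0000101000  (discard carry-out 1)
Result 0000101000: MSB = 0 → value 40.
Addends (after negating the subtrahend) have opposite signs, so signed overflow cannot occur.

40; no overflow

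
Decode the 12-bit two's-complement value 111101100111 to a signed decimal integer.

-153

MSB is 1, so the value is negative.
Unsigned reading: 3943. Subtract 2^12 = 4096: 3943 − 4096 = -153.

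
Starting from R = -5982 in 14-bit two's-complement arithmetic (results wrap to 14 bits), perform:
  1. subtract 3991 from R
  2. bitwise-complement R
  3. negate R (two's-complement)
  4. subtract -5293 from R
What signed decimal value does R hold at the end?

-4679

Start: R = -5982 = 10100010100010.
R = -5982 − 3991 = -9973; wraps to 6411 = 01100100001011
R = NOT 01100100001011 = 10011011110100 = -6412
R = −(-6412) = 6412 = 01100100001100
R = 6412 − (-5293) = 11705; wraps to -4679 = 10110110111001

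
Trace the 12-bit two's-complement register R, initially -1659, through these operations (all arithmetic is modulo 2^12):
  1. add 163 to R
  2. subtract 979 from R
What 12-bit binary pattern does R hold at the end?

011001010101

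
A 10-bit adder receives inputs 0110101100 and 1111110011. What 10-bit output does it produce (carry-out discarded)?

  0110101100
+ 1111110011
= 0110011111  (discard carry-out 1)

0110011111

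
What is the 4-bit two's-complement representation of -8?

1000

|-8| = 8 = 1000 in 4 bits.
Invert the bits: 0111. Add 1: 1000.
Check: 1000 reads as 8 − 16 = -8.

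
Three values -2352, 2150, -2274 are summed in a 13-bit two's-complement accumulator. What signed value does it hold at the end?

-2352 + 2150 = -202 (1111100110110)
-202 + (-2274) = -2476 (1011001010100)

-2476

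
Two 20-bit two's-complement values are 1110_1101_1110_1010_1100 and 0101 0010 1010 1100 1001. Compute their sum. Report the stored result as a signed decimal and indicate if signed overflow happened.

264565; no overflow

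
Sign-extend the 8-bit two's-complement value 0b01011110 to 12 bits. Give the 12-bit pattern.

MSB of 01011110 is 0; replicate it into the new high bits.
0000|01011110 → 000001011110 (still 94).

000001011110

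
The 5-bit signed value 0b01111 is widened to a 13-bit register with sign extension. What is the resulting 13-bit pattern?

MSB of 01111 is 0; replicate it into the new high bits.
00000000|01111 → 0000000001111 (still 15).

0000000001111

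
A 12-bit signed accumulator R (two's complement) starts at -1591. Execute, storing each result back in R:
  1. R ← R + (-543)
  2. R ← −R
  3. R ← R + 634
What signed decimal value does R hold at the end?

Start: R = -1591 = 100111001001.
R = -1591 + (-543) = -2134; wraps to 1962 = 011110101010
R = −(1962) = -1962 = 100001010110
R = -1962 + 634 = -1328 = 101011010000

-1328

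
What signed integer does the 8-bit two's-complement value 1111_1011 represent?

MSB is 1, so the value is negative.
Invert: 00000100. Add 1: 00000101 = 5. So the value is −5.

-5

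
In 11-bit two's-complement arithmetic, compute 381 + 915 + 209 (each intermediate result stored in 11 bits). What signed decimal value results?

381 + 915 = 1296 → wraps to -752 (10100010000)
-752 + 209 = -543 (10111100001)

-543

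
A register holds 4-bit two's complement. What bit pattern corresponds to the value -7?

|-7| = 7 = 0111 in 4 bits.
Invert the bits: 1000. Add 1: 1001.
Check: 1001 reads as 9 − 16 = -7.

1001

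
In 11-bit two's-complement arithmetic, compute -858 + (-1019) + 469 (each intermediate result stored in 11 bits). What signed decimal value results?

640

-858 + (-1019) = -1877 → wraps to 171 (00010101011)
171 + 469 = 640 (01010000000)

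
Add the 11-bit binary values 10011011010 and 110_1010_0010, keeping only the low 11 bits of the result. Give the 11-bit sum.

  10011011010
+ 11010100010
= 01101111100  (discard carry-out 1)

01101111100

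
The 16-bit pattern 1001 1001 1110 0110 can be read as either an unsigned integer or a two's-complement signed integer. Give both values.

unsigned = 39398, signed = -26138

Unsigned: 1001100111100110 = 39398.
Signed: MSB=1 → 39398 − 65536 = -26138.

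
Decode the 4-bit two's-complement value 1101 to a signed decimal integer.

MSB is 1, so the value is negative.
Unsigned reading: 13. Subtract 2^4 = 16: 13 − 16 = -3.

-3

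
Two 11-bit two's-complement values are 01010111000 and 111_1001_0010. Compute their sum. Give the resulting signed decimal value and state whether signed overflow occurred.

586; no overflow

01010111000 = 696 (signed)
111_1001_0010 → 11110010010 = -110 (signed)
  01010111000
+ 11110010010
= 01001001010  (discard carry-out 1)
Result 01001001010: MSB = 0 → value 586.
Addends have opposite signs, so signed overflow cannot occur.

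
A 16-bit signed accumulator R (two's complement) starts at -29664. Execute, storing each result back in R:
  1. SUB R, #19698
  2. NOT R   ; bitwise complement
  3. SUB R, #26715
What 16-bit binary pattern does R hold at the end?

Start: R = -29664 = 1000110000100000.
R = -29664 − 19698 = -49362; wraps to 16174 = 0011111100101110
R = NOT 0011111100101110 = 1100000011010001 = -16175
R = -16175 − 26715 = -42890; wraps to 22646 = 0101100001110110

0101100001110110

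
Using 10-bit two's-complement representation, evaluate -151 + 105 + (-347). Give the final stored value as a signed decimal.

-393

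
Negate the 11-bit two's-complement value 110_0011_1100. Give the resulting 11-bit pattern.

00111000100

Invert: 00111000011. Add 1: 00111000100.
Check: 11000111100 = -452, 00111000100 = 452.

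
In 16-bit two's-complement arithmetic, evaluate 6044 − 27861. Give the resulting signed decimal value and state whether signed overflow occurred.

-21817; no overflow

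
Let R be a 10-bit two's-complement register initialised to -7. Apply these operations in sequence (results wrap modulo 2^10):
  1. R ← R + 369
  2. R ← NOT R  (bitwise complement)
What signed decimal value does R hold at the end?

-363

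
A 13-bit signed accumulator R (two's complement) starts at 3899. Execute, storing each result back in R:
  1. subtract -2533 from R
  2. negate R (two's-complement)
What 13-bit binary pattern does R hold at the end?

0011011100000

Start: R = 3899 = 0111100111011.
R = 3899 − (-2533) = 6432; wraps to -1760 = 1100100100000
R = −(-1760) = 1760 = 0011011100000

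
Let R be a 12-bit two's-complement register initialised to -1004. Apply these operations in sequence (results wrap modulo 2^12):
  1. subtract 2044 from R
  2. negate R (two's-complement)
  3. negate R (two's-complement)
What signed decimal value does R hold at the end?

Start: R = -1004 = 110000010100.
R = -1004 − 2044 = -3048; wraps to 1048 = 010000011000
R = −(1048) = -1048 = 101111101000
R = −(-1048) = 1048 = 010000011000

1048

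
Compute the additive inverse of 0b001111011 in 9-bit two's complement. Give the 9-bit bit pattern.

110000101

Invert: 110000100. Add 1: 110000101.
Check: 001111011 = 123, 110000101 = -123.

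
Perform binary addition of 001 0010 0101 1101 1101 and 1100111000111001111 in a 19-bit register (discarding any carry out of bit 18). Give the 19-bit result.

  0010010010111011101
+ 1100111000111001111
= 1111001011110101100

1111001011110101100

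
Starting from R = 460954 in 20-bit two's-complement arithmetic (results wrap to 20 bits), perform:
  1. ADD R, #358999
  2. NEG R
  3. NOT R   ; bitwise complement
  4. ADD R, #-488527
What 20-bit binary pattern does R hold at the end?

Start: R = 460954 = 01110000100010011010.
R = 460954 + 358999 = 819953; wraps to -228623 = 11001000001011110001
R = −(-228623) = 228623 = 00110111110100001111
R = NOT 00110111110100001111 = 11001000001011110000 = -228624
R = -228624 + (-488527) = -717151; wraps to 331425 = 01010000111010100001

01010000111010100001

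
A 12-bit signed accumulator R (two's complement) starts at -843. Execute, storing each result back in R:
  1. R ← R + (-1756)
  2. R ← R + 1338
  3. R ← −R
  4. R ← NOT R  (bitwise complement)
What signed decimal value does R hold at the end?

-1262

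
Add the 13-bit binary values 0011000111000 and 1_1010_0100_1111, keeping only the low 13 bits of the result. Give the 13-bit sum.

  0011000111000
+ 1101001001111
= 0000010000111  (discard carry-out 1)

0000010000111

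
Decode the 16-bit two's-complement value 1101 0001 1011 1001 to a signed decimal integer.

MSB is 1, so the value is negative.
Invert: 0010111001000110. Add 1: 0010111001000111 = 11847. So the value is −11847.

-11847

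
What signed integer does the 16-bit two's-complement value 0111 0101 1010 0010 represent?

30114

MSB is 0, so the value is non-negative: 0111010110100010 = 30114.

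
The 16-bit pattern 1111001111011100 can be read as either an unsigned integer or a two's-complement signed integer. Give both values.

Unsigned: 1111001111011100 = 62428.
Signed: MSB=1 → 62428 − 65536 = -3108.

unsigned = 62428, signed = -3108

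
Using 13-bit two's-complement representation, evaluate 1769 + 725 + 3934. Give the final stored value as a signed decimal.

-1764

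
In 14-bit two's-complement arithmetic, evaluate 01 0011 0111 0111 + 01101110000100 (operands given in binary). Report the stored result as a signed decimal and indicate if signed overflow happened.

-4357; overflow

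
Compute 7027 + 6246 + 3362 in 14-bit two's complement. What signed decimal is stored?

7027 + 6246 = 13273 → wraps to -3111 (11001111011001)
-3111 + 3362 = 251 (00000011111011)

251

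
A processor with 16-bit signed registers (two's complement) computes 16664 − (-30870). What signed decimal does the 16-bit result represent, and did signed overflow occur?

-18002; overflow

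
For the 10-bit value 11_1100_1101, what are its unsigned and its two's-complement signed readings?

Unsigned: 1111001101 = 973.
Signed: MSB=1 → 973 − 1024 = -51.

unsigned = 973, signed = -51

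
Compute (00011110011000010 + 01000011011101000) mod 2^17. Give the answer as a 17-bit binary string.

01100001110101010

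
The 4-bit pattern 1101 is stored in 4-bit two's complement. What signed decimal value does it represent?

MSB is 1, so the value is negative.
Invert: 0010. Add 1: 0011 = 3. So the value is −3.

-3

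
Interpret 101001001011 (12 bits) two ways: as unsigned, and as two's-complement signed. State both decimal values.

Unsigned: 101001001011 = 2635.
Signed: MSB=1 → 2635 − 4096 = -1461.

unsigned = 2635, signed = -1461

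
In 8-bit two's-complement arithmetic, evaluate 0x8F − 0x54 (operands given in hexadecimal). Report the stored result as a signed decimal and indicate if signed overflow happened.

0x8F = 10001111 = -113 (signed)
0x54 = 01010100 = 84 (signed)
Subtract via negate-and-add: invert 01010100 + 1 = 10101100 (i.e. -84).
  10001111
+ 10101100
= 00111011  (discard carry-out 1)
Result 00111011: MSB = 0 → value 59.
Both addends (after negating the subtrahend) are negative but the stored result is non-negative: signed overflow. The true value -113 − 84 = -197 lies outside [-128, 127].

59; overflow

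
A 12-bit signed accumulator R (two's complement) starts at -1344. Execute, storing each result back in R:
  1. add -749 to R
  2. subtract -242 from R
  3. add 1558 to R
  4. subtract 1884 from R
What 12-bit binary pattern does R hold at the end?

Start: R = -1344 = 101011000000.
R = -1344 + (-749) = -2093; wraps to 2003 = 011111010011
R = 2003 − (-242) = 2245; wraps to -1851 = 100011000101
R = -1851 + 1558 = -293 = 111011011011
R = -293 − 1884 = -2177; wraps to 1919 = 011101111111

011101111111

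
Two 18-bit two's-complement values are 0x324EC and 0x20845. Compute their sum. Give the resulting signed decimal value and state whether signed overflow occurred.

0x324EC = 110010010011101100 = -56084 (signed)
0x20845 = 100000100001000101 = -128955 (signed)
  110010010011101100
+ 100000100001000101
= 010010110100110001  (discard carry-out 1)
Result 010010110100110001: MSB = 0 → value 77105.
Both addends are negative but the stored result is non-negative: signed overflow. The true value -56084 + (-128955) = -185039 lies outside [-131072, 131071].

77105; overflow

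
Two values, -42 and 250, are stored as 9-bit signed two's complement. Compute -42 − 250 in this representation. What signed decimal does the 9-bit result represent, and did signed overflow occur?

220; overflow

-42 → 111010110
250 → 011111010
Subtract via negate-and-add: invert 011111010 + 1 = 100000110 (i.e. -250).
  111010110
+ 100000110
= 011011100  (discard carry-out 1)
Result 011011100: MSB = 0 → value 220.
Both addends (after negating the subtrahend) are negative but the stored result is non-negative: signed overflow. The true value -42 − 250 = -292 lies outside [-256, 255].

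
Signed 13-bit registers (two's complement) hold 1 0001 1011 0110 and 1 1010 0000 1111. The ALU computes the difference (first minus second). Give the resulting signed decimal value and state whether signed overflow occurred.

-2137; no overflow

1 0001 1011 0110 → 1000110110110 = -3658 (signed)
1 1010 0000 1111 → 1101000001111 = -1521 (signed)
Subtract via negate-and-add: invert 1101000001111 + 1 = 0010111110001 (i.e. 1521).
  1000110110110
+ 0010111110001
= 1011110100111
Result 1011110100111: MSB = 1 → 6055 − 8192 = -2137.
Addends (after negating the subtrahend) have opposite signs, so signed overflow cannot occur.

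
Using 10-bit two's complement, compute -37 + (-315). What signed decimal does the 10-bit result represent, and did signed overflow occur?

-352; no overflow

-37 → 1111011011
-315 → 1011000101
  1111011011
+ 1011000101
= 1010100000  (discard carry-out 1)
Result 1010100000: MSB = 1 → 672 − 1024 = -352.
Both addends are negative and so is the stored result: no signed overflow.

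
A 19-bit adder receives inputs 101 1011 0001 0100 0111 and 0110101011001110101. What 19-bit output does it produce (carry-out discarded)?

0010000011110111100

  1011011000101000111
+ 0110101011001110101
= 0010000011110111100  (discard carry-out 1)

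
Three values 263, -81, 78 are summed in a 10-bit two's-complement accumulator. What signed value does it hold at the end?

260

263 + (-81) = 182 (0010110110)
182 + 78 = 260 (0100000100)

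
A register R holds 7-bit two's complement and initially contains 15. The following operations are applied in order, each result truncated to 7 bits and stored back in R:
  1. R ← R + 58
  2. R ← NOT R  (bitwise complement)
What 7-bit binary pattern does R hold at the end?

0110110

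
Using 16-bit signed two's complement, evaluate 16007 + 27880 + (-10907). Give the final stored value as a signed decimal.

-32556

16007 + 27880 = 43887 → wraps to -21649 (1010101101101111)
-21649 + (-10907) = -32556 (1000000011010100)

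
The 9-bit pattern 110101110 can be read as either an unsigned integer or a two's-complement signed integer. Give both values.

Unsigned: 110101110 = 430.
Signed: MSB=1 → 430 − 512 = -82.

unsigned = 430, signed = -82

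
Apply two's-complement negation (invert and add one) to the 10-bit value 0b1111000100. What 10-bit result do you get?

Invert: 0000111011. Add 1: 0000111100.

0000111100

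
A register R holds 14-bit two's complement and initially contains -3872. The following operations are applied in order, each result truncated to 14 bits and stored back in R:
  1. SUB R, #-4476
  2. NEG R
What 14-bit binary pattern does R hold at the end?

11110110100100

Start: R = -3872 = 11000011100000.
R = -3872 − (-4476) = 604 = 00001001011100
R = −(604) = -604 = 11110110100100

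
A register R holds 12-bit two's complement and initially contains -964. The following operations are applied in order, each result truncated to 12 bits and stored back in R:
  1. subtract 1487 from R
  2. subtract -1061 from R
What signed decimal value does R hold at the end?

-1390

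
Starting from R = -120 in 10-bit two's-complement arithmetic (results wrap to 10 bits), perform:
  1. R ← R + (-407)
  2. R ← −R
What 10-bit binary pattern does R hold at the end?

1000001111

Start: R = -120 = 1110001000.
R = -120 + (-407) = -527; wraps to 497 = 0111110001
R = −(497) = -497 = 1000001111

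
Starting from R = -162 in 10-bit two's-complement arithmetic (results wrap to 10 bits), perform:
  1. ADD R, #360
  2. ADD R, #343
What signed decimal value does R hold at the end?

-483

Start: R = -162 = 1101011110.
R = -162 + 360 = 198 = 0011000110
R = 198 + 343 = 541; wraps to -483 = 1000011101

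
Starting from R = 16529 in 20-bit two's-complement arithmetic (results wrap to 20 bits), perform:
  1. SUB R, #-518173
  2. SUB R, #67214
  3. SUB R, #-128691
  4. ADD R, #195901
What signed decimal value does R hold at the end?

Start: R = 16529 = 00000100000010010001.
R = 16529 − (-518173) = 534702; wraps to -513874 = 10000010100010101110
R = -513874 − 67214 = -581088; wraps to 467488 = 01110010001000100000
R = 467488 − (-128691) = 596179; wraps to -452397 = 10010001100011010011
R = -452397 + 195901 = -256496 = 11000001011000010000

-256496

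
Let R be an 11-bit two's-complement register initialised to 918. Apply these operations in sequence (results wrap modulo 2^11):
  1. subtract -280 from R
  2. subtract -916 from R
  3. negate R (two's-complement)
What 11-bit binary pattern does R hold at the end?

Start: R = 918 = 01110010110.
R = 918 − (-280) = 1198; wraps to -850 = 10010101110
R = -850 − (-916) = 66 = 00001000010
R = −(66) = -66 = 11110111110

11110111110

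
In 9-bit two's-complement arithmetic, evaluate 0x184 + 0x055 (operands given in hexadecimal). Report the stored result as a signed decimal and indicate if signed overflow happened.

-39; no overflow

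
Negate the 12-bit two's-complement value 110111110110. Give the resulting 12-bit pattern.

Invert: 001000001001. Add 1: 001000001010.
Check: 110111110110 = -522, 001000001010 = 522.

001000001010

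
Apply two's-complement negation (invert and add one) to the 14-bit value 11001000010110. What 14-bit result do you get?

Invert: 00110111101001. Add 1: 00110111101010.

00110111101010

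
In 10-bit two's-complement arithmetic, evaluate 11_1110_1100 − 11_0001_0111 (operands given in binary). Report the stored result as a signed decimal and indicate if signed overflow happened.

213; no overflow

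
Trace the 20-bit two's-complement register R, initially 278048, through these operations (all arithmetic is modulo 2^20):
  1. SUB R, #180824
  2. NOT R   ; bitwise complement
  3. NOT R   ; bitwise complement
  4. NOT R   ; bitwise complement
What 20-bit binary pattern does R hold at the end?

11101000010000110111

Start: R = 278048 = 01000011111000100000.
R = 278048 − 180824 = 97224 = 00010111101111001000
R = NOT 00010111101111001000 = 11101000010000110111 = -97225
R = NOT 11101000010000110111 = 00010111101111001000 = 97224
R = NOT 00010111101111001000 = 11101000010000110111 = -97225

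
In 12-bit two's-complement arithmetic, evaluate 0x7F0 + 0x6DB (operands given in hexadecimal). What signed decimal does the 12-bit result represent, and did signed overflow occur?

-309; overflow

0x7F0 = 011111110000 = 2032 (signed)
0x6DB = 011011011011 = 1755 (signed)
  011111110000
+ 011011011011
= 111011001011
Result 111011001011: MSB = 1 → 3787 − 4096 = -309.
Both addends are non-negative but the stored result is negative: signed overflow. The true value 2032 + 1755 = 3787 lies outside [-2048, 2047].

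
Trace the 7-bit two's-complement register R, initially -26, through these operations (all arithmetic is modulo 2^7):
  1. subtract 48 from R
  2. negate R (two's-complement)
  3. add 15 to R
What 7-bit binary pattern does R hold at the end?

Start: R = -26 = 1100110.
R = -26 − 48 = -74; wraps to 54 = 0110110
R = −(54) = -54 = 1001010
R = -54 + 15 = -39 = 1011001

1011001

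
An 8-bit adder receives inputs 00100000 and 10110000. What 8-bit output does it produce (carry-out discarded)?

11010000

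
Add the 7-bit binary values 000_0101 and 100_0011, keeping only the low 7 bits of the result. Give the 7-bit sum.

  0000101
+ 1000011
= 1001000

1001000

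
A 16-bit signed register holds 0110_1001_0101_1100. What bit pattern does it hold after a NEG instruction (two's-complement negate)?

Invert: 1001011010100011. Add 1: 1001011010100100.
Check: 0110100101011100 = 26972, 1001011010100100 = -26972.

1001011010100100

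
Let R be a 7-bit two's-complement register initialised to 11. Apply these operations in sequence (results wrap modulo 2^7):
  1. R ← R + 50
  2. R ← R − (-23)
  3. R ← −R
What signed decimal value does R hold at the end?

Start: R = 11 = 0001011.
R = 11 + 50 = 61 = 0111101
R = 61 − (-23) = 84; wraps to -44 = 1010100
R = −(-44) = 44 = 0101100

44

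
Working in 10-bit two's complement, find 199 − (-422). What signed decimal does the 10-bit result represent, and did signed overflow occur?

-403; overflow

199 → 0011000111
-422 → 1001011010
Subtract via negate-and-add: invert 1001011010 + 1 = 0110100110 (i.e. 422).
  0011000111
+ 0110100110
= 1001101101
Result 1001101101: MSB = 1 → 621 − 1024 = -403.
Both addends (after negating the subtrahend) are non-negative but the stored result is negative: signed overflow. The true value 199 − (-422) = 621 lies outside [-512, 511].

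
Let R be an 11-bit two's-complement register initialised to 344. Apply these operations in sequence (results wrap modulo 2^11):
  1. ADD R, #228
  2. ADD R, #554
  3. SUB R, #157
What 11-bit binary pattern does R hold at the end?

01111001001

Start: R = 344 = 00101011000.
R = 344 + 228 = 572 = 01000111100
R = 572 + 554 = 1126; wraps to -922 = 10001100110
R = -922 − 157 = -1079; wraps to 969 = 01111001001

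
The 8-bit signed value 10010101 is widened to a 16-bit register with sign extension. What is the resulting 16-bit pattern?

1111111110010101

MSB of 10010101 is 1; replicate it into the new high bits.
11111111|10010101 → 1111111110010101 (still -107).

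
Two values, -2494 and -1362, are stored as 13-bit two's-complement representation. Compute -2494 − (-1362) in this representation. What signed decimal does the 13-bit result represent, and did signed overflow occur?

-2494 → 1011001000010
-1362 → 1101010101110
Subtract via negate-and-add: invert 1101010101110 + 1 = 0010101010010 (i.e. 1362).
  1011001000010
+ 0010101010010
= 1101110010100
Result 1101110010100: MSB = 1 → 7060 − 8192 = -1132.
Addends (after negating the subtrahend) have opposite signs, so signed overflow cannot occur.

-1132; no overflow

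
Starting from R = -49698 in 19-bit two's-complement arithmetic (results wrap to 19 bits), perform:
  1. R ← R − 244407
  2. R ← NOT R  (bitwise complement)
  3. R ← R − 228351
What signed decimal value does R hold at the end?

65753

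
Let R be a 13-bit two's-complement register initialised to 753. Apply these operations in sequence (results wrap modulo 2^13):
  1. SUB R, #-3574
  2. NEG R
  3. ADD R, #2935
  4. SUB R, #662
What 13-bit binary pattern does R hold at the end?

1011111111010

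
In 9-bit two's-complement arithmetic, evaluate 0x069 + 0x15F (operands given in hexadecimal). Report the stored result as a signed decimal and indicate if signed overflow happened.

-56; no overflow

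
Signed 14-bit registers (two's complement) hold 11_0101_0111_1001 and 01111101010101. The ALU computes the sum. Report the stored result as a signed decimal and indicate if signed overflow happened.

5326; no overflow

11_0101_0111_1001 → 11010101111001 = -2695 (signed)
01111101010101 = 8021 (signed)
  11010101111001
+ 01111101010101
= 01010011001110  (discard carry-out 1)
Result 01010011001110: MSB = 0 → value 5326.
Addends have opposite signs, so signed overflow cannot occur.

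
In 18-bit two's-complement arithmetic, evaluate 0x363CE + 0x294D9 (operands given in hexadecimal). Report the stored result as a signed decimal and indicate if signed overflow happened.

129191; overflow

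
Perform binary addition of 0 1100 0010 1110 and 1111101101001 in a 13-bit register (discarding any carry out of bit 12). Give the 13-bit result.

  0110000101110
+ 1111101101001
= 0101110010111  (discard carry-out 1)

0101110010111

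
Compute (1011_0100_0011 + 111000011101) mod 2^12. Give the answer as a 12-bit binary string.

100101100000

  101101000011
+ 111000011101
= 100101100000  (discard carry-out 1)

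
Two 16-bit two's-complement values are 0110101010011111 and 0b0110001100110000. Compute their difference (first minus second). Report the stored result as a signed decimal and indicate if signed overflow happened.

0110101010011111 = 27295 (signed)
0b0110001100110000 → 0110001100110000 = 25392 (signed)
Subtract via negate-and-add: invert 0110001100110000 + 1 = 1001110011010000 (i.e. -25392).
  0110101010011111
+ 1001110011010000
= 0000011101101111  (discard carry-out 1)
Result 0000011101101111: MSB = 0 → value 1903.
Addends (after negating the subtrahend) have opposite signs, so signed overflow cannot occur.

1903; no overflow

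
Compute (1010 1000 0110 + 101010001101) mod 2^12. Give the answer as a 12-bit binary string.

010100010011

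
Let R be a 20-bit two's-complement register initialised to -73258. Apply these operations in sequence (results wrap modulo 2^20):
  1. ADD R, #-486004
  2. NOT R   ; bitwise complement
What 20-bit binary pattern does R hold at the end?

Start: R = -73258 = 11101110000111010110.
R = -73258 + (-486004) = -559262; wraps to 489314 = 01110111011101100010
R = NOT 01110111011101100010 = 10001000100010011101 = -489315

10001000100010011101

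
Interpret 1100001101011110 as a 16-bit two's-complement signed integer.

-15522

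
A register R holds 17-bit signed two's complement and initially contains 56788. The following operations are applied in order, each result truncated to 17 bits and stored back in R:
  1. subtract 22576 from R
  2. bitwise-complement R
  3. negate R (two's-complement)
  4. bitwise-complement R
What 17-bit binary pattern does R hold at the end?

10111101001011010

Start: R = 56788 = 01101110111010100.
R = 56788 − 22576 = 34212 = 01000010110100100
R = NOT 01000010110100100 = 10111101001011011 = -34213
R = −(-34213) = 34213 = 01000010110100101
R = NOT 01000010110100101 = 10111101001011010 = -34214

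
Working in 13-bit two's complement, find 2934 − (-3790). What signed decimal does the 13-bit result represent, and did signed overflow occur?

-1468; overflow

2934 → 0101101110110
-3790 → 1000100110010
Subtract via negate-and-add: invert 1000100110010 + 1 = 0111011001110 (i.e. 3790).
  0101101110110
+ 0111011001110
= 1101001000100
Result 1101001000100: MSB = 1 → 6724 − 8192 = -1468.
Both addends (after negating the subtrahend) are non-negative but the stored result is negative: signed overflow. The true value 2934 − (-3790) = 6724 lies outside [-4096, 4095].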